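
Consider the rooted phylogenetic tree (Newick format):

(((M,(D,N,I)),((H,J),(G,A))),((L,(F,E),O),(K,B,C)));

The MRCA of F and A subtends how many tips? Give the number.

The MRCA of F and A is the root, so the clade is the entire tree.
That clade contains 15 terminal taxa: A, B, C, D, E, F, G, H, I, J, K, L, M, N, O.

15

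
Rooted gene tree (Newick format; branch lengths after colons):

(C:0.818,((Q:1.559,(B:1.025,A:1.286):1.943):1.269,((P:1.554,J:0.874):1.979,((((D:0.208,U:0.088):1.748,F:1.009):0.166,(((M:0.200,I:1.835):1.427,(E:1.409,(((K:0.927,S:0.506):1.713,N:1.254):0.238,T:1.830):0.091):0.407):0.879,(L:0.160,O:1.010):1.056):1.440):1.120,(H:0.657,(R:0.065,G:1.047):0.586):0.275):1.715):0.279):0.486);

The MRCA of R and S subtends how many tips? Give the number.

15

The MRCA of R and S is the node subtending ((((D,U),F),(((M,I),(E,(((K,S),N),T))),(L,O))),(H,(R,G))).
That clade contains 15 terminal taxa: D, E, F, G, H, I, K, L, M, N, O, R, S, T, U.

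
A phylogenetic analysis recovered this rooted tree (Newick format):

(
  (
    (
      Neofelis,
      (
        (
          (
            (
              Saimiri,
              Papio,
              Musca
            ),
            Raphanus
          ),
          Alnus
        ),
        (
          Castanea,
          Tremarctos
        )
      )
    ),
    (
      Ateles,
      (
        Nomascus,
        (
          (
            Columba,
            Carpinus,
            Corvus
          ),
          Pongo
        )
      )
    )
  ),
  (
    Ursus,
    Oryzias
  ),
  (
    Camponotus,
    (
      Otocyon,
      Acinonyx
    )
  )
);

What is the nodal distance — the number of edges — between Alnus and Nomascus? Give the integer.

The MRCA of Alnus and Nomascus is the node subtending ((Neofelis,((((Saimiri,Papio,Musca),Raphanus),Alnus),(Castanea,Tremarctos))),(Ateles,(Nomascus,((Columba,Carpinus,Corvus),Pongo)))).
From Alnus up to that node: 4 branches. From Nomascus up to the same node: 3 branches. Total: 4 + 3 = 7.

7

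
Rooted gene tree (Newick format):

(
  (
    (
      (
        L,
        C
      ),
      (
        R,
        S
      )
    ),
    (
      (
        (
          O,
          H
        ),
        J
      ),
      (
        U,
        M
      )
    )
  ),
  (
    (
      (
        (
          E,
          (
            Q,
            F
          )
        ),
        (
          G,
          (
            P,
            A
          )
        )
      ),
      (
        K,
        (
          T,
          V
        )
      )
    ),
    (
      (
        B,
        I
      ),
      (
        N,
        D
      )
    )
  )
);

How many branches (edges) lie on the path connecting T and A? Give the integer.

7

The MRCA of T and A is the node subtending (((E,(Q,F)),(G,(P,A))),(K,(T,V))).
From T up to that node: 3 branches. From A up to the same node: 4 branches. Total: 3 + 4 = 7.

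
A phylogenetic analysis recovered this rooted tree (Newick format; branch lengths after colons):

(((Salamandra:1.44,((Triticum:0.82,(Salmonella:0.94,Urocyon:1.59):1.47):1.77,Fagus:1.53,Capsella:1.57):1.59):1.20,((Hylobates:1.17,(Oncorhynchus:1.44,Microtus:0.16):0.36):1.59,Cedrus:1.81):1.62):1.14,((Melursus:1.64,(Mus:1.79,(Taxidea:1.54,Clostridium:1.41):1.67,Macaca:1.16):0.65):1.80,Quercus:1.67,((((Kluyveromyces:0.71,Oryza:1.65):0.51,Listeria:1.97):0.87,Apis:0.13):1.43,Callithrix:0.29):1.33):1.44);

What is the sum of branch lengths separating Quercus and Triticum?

9.63

The path runs Quercus → … → MRCA → … → Triticum; the MRCA is the root of the tree.
Branch lengths along that path: 1.67 + 1.44 + 1.14 + 1.20 + 1.59 + 1.77 + 0.82 = 9.63.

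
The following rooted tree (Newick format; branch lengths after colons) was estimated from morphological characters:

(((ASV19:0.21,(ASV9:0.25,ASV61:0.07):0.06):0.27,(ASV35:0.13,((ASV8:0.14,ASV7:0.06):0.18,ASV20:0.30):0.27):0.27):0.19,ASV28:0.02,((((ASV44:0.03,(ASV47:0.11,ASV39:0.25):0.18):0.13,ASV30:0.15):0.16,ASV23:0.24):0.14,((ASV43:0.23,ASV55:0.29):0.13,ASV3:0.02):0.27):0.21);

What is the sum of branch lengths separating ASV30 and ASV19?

The path runs ASV30 → … → MRCA → … → ASV19; the MRCA is the root of the tree.
Branch lengths along that path: 0.15 + 0.16 + 0.14 + 0.21 + 0.19 + 0.27 + 0.21 = 1.33.

1.33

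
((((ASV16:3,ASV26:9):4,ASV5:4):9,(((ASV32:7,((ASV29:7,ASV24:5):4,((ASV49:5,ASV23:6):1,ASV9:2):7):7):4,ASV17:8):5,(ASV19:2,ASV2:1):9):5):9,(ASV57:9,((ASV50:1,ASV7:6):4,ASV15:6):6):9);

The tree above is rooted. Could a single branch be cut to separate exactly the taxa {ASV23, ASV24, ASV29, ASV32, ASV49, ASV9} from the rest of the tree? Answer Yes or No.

Yes

The most recent common ancestor of these taxa subtends (ASV32,((ASV29,ASV24),((ASV49,ASV23),ASV9))).
That clade has exactly 6 tips — every listed taxon and nothing else — so the group is monophyletic.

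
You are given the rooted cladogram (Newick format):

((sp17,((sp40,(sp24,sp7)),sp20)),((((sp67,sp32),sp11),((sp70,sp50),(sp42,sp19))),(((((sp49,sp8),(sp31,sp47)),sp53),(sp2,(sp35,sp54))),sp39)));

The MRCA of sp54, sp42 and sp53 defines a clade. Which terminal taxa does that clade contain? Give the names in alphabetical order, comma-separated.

sp11, sp19, sp2, sp31, sp32, sp35, sp39, sp42, sp47, sp49, sp50, sp53, sp54, sp67, sp70, sp8

Tracing sp54: it sits inside (sp35,sp54).
Tracing sp42: it sits inside (sp42,sp19).
Tracing sp53: it sits inside (((sp49,sp8),(sp31,sp47)),sp53).
The smallest clade enclosing all 3 is ((((sp67,sp32),sp11),((sp70,sp50),(sp42,sp19))),(((((sp49,sp8),(sp31,sp47)),sp53),(sp2,(sp35,sp54))),sp39)); the answer is its 16 terminal taxa in alphabetical order.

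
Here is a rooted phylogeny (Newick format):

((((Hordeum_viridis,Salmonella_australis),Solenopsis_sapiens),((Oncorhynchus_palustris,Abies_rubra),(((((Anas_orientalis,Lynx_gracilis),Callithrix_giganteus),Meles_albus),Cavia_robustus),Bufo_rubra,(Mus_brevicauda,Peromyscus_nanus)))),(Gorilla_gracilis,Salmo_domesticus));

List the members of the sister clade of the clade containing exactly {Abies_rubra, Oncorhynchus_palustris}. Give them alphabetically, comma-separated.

The clade containing exactly {Abies_rubra, Oncorhynchus_palustris} attaches to the tree at the node subtending ((Oncorhynchus_palustris,Abies_rubra),(((((Anas_orientalis,Lynx_gracilis),Callithrix_giganteus),Meles_albus),Cavia_robustus),Bufo_rubra,(Mus_brevicauda,Peromyscus_nanus))).
The other lineage descending from that same node — the sister group — is (((((Anas_orientalis,Lynx_gracilis),Callithrix_giganteus),Meles_albus),Cavia_robustus),Bufo_rubra,(Mus_brevicauda,Peromyscus_nanus)); its 8 tips in alphabetical order are the answer.

Anas_orientalis, Bufo_rubra, Callithrix_giganteus, Cavia_robustus, Lynx_gracilis, Meles_albus, Mus_brevicauda, Peromyscus_nanus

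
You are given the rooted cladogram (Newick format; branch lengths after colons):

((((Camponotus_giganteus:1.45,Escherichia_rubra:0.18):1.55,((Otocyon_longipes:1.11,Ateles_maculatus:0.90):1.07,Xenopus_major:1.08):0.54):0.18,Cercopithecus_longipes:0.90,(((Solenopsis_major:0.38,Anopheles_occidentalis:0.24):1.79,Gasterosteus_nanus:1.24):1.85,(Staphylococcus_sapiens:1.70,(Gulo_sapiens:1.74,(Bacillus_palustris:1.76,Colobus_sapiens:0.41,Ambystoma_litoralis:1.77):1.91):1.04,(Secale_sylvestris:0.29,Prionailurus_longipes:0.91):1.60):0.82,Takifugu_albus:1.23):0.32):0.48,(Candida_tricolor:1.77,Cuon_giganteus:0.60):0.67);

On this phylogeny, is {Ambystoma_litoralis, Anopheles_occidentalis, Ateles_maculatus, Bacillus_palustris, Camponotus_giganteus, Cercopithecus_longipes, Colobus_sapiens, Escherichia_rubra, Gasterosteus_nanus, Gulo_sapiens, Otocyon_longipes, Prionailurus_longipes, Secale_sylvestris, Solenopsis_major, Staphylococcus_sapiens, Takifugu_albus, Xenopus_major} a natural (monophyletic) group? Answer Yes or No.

The most recent common ancestor of these taxa subtends (((Camponotus_giganteus,Escherichia_rubra),((Otocyon_longipes,Ateles_maculatus),Xenopus_major)),Cercopithecus_longipes,(((Solenopsis_major,Anopheles_occidentalis),Gasterosteus_nanus),(Staphylococcus_sapiens,(Gulo_sapiens,(Bacillus_palustris,Colobus_sapiens,Ambystoma_litoralis)),(Secale_sylvestris,Prionailurus_longipes)),Takifugu_albus)).
That clade has exactly 17 tips — every listed taxon and nothing else — so the group is monophyletic.

Yes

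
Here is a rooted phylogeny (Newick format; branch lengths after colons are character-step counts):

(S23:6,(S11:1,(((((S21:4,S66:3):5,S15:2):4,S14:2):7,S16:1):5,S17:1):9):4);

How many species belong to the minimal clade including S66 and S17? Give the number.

The MRCA of S66 and S17 is the node subtending (((((S21,S66),S15),S14),S16),S17).
That clade contains 6 terminal taxa: S14, S15, S16, S17, S21, S66.

6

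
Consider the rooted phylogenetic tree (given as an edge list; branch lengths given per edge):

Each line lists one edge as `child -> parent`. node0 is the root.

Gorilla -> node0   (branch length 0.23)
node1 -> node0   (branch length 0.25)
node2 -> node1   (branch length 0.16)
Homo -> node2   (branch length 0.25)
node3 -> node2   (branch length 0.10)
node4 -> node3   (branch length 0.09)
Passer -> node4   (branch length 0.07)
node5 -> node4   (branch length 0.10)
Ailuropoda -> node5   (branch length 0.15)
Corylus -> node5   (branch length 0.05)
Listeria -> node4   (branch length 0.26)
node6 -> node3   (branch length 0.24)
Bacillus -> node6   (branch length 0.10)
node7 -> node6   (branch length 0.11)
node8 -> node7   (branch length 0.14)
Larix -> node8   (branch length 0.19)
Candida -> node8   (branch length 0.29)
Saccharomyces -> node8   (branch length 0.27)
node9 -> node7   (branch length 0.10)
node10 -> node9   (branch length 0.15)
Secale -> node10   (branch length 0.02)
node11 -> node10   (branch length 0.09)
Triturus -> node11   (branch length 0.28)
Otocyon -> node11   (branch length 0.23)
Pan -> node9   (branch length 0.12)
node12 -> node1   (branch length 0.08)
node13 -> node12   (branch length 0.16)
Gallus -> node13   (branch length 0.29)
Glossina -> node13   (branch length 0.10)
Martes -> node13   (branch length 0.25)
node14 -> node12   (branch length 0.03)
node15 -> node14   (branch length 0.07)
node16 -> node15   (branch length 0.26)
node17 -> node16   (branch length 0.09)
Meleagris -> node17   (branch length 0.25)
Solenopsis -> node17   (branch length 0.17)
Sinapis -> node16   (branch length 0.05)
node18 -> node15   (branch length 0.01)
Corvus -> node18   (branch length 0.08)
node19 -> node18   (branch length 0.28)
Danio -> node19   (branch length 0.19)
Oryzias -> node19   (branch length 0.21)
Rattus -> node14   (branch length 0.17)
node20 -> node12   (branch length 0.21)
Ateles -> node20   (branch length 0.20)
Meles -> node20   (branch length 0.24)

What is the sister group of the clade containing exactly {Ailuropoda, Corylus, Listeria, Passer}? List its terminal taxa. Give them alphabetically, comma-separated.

The clade containing exactly {Ailuropoda, Corylus, Listeria, Passer} attaches to the tree at the node subtending ((Passer,(Ailuropoda,Corylus),Listeria),(Bacillus,((Larix,Candida,Saccharomyces),((Secale,(Triturus,Otocyon)),Pan)))).
The other lineage descending from that same node — the sister group — is (Bacillus,((Larix,Candida,Saccharomyces),((Secale,(Triturus,Otocyon)),Pan))); its 8 tips in alphabetical order are the answer.

Bacillus, Candida, Larix, Otocyon, Pan, Saccharomyces, Secale, Triturus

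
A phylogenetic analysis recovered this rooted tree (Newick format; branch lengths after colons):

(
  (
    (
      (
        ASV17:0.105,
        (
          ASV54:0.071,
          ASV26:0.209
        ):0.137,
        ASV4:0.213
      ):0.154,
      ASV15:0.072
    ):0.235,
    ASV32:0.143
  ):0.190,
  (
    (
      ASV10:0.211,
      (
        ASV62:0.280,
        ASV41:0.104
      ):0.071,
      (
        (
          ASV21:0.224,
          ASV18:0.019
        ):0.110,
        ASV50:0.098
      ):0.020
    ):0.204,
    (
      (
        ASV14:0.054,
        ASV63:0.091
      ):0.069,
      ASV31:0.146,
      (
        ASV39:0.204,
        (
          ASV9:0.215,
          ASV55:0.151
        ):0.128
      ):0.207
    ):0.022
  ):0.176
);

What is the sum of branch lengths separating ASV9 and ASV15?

1.245

The path runs ASV9 → … → MRCA → … → ASV15; the MRCA is the root of the tree.
Branch lengths along that path: 0.215 + 0.128 + 0.207 + 0.022 + 0.176 + 0.190 + 0.235 + 0.072 = 1.245.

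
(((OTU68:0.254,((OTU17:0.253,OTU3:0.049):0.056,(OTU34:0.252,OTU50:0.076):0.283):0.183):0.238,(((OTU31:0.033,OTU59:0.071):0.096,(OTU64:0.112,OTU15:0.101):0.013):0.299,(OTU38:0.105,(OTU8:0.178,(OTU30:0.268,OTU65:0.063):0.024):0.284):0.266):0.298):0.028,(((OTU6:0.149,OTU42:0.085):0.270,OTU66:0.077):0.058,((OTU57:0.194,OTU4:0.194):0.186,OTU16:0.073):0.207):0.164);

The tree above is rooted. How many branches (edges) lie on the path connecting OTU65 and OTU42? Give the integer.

10

The MRCA of OTU65 and OTU42 is the root of the tree.
From OTU65 up to that node: 6 branches. From OTU42 up to the same node: 4 branches. Total: 6 + 4 = 10.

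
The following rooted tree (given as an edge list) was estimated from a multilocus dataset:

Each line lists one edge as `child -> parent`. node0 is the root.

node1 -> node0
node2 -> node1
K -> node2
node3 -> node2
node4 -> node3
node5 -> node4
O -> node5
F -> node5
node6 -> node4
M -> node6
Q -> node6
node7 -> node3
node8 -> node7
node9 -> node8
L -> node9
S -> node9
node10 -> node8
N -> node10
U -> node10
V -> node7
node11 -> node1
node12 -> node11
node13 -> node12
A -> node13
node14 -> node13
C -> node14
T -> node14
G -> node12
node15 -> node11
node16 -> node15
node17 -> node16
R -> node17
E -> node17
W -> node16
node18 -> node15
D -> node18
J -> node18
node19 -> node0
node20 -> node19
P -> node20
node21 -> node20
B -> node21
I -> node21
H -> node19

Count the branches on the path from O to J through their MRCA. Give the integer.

9

The MRCA of O and J is the node subtending ((K,(((O,F),(M,Q)),(((L,S),(N,U)),V))),(((A,(C,T)),G),(((R,E),W),(D,J)))).
From O up to that node: 5 branches. From J up to the same node: 4 branches. Total: 5 + 4 = 9.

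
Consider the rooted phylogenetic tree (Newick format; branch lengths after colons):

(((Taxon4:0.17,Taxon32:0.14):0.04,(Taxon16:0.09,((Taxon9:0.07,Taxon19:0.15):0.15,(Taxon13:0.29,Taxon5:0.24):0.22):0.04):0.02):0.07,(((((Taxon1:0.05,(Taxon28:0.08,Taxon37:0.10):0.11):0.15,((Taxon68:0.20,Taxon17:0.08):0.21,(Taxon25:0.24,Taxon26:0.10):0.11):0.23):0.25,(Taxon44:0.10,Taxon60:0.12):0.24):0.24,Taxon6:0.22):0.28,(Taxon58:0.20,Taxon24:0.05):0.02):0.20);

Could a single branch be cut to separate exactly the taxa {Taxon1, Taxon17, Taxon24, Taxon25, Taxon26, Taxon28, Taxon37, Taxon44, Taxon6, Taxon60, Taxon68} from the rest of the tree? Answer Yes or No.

No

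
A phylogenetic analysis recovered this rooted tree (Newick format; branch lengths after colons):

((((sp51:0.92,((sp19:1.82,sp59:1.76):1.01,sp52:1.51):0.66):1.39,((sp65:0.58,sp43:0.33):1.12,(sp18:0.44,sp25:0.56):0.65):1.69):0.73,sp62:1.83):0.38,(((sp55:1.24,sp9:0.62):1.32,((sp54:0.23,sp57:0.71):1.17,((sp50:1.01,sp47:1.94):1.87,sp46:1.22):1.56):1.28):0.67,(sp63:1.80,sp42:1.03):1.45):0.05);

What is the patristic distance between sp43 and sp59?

7.96

The path runs sp43 → … → MRCA → … → sp59; the MRCA is the node subtending ((sp51,((sp19,sp59),sp52)),((sp65,sp43),(sp18,sp25))).
Branch lengths along that path: 0.33 + 1.12 + 1.69 + 1.39 + 0.66 + 1.01 + 1.76 = 7.96.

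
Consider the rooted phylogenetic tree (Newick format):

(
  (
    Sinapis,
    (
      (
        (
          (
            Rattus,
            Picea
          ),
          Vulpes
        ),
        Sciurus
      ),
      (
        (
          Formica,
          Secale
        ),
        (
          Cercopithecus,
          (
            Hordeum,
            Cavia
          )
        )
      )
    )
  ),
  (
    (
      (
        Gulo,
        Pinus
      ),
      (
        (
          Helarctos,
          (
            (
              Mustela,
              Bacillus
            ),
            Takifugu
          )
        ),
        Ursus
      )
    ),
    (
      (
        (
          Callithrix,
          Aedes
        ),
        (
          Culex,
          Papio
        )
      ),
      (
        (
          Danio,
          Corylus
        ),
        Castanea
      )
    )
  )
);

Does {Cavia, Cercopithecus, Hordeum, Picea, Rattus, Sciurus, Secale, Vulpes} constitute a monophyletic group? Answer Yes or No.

The MRCA of the listed taxa subtends ((((Rattus,Picea),Vulpes),Sciurus),((Formica,Secale),(Cercopithecus,(Hordeum,Cavia)))).
That clade also contains Formica, which is not in the proposed group, so the group is not monophyletic.

No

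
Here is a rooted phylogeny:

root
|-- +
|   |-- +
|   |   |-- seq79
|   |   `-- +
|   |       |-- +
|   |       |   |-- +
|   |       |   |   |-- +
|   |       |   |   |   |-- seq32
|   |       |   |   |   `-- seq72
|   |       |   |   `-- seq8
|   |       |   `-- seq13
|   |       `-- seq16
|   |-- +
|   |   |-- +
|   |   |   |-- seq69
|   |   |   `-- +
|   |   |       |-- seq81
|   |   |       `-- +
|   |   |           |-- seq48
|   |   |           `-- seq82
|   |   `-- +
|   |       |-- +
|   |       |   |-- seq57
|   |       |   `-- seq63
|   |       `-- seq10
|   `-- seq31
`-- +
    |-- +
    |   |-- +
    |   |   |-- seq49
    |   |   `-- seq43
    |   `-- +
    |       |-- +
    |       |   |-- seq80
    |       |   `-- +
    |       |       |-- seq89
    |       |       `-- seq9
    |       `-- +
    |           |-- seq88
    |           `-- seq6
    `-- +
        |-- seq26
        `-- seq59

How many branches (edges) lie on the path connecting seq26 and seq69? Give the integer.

7

The MRCA of seq26 and seq69 is the root of the tree.
From seq26 up to that node: 3 branches. From seq69 up to the same node: 4 branches. Total: 3 + 4 = 7.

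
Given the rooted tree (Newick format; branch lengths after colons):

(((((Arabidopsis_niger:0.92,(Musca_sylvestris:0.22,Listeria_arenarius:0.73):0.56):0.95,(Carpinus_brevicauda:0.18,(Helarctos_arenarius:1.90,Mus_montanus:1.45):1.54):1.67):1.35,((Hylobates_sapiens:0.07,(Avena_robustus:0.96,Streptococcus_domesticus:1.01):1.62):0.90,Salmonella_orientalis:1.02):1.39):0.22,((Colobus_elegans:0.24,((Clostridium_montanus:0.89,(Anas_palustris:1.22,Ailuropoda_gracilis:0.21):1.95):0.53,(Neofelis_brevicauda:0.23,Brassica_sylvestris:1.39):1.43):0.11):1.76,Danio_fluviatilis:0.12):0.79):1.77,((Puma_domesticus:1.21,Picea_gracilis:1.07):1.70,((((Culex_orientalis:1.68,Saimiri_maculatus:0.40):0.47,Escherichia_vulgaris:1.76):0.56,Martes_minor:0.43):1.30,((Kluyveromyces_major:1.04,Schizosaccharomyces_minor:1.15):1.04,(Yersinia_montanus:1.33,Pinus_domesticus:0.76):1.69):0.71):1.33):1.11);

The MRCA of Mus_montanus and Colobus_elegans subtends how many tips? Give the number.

17

The MRCA of Mus_montanus and Colobus_elegans is the node subtending ((((Arabidopsis_niger,(Musca_sylvestris,Listeria_arenarius)),(Carpinus_brevicauda,(Helarctos_arenarius,Mus_montanus))),((Hylobates_sapiens,(Avena_robustus,Streptococcus_domesticus)),Salmonella_orientalis)),((Colobus_elegans,((Clostridium_montanus,(Anas_palustris,Ailuropoda_gracilis)),(Neofelis_brevicauda,Brassica_sylvestris))),Danio_fluviatilis)).
That clade contains 17 terminal taxa: Ailuropoda_gracilis, Anas_palustris, Arabidopsis_niger, Avena_robustus, Brassica_sylvestris, Carpinus_brevicauda, Clostridium_montanus, Colobus_elegans, Danio_fluviatilis, Helarctos_arenarius, Hylobates_sapiens, Listeria_arenarius, Mus_montanus, Musca_sylvestris, Neofelis_brevicauda, Salmonella_orientalis, Streptococcus_domesticus.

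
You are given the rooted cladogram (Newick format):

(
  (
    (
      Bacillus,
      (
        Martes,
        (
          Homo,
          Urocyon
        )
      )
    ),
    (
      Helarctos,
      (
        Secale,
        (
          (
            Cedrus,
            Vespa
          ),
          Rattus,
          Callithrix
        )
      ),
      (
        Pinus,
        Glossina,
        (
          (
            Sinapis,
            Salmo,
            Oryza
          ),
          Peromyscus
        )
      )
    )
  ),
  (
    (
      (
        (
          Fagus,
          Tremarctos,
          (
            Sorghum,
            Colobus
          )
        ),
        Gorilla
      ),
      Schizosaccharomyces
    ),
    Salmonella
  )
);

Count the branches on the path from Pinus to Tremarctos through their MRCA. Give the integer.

The MRCA of Pinus and Tremarctos is the root of the tree.
From Pinus up to that node: 4 branches. From Tremarctos up to the same node: 5 branches. Total: 4 + 5 = 9.

9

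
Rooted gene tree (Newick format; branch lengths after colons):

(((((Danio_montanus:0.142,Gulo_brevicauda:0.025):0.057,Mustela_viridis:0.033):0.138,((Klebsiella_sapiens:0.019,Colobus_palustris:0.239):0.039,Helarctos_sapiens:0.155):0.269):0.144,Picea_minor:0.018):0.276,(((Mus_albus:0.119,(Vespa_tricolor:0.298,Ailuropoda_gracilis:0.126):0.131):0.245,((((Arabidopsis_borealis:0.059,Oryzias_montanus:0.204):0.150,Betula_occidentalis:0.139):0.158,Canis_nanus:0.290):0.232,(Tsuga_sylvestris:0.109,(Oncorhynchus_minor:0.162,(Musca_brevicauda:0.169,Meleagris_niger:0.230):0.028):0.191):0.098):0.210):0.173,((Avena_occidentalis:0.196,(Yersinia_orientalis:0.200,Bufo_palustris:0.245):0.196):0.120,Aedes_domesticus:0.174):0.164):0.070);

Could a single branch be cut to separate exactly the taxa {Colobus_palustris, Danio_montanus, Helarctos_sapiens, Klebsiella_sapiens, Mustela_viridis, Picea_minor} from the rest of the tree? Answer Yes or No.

The MRCA of the listed taxa subtends ((((Danio_montanus,Gulo_brevicauda),Mustela_viridis),((Klebsiella_sapiens,Colobus_palustris),Helarctos_sapiens)),Picea_minor).
That clade also contains Gulo_brevicauda, which is not in the proposed group, so the group is not monophyletic.

No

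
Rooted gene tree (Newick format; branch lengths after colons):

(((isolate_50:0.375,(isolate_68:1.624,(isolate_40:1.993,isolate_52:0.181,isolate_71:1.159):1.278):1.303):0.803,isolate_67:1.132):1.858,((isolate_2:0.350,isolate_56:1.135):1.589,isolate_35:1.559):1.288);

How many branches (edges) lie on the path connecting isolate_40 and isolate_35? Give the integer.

The MRCA of isolate_40 and isolate_35 is the root of the tree.
From isolate_40 up to that node: 5 branches. From isolate_35 up to the same node: 2 branches. Total: 5 + 2 = 7.

7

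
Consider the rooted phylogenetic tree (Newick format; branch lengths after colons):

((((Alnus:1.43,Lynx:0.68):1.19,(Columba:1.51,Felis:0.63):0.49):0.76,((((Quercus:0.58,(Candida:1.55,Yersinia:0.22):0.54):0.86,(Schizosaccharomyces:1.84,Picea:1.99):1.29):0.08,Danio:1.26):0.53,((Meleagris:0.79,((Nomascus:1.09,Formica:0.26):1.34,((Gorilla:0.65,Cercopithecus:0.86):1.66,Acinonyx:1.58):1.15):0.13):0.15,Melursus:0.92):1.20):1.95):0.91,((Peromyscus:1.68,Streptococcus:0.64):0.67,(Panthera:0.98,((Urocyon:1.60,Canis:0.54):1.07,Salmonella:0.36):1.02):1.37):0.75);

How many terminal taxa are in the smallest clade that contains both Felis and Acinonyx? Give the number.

The MRCA of Felis and Acinonyx is the node subtending (((Alnus,Lynx),(Columba,Felis)),((((Quercus,(Candida,Yersinia)),(Schizosaccharomyces,Picea)),Danio),((Meleagris,((Nomascus,Formica),((Gorilla,Cercopithecus),Acinonyx))),Melursus))).
That clade contains 17 terminal taxa: Acinonyx, Alnus, Candida, Cercopithecus, Columba, Danio, Felis, Formica, Gorilla, Lynx, Meleagris, Melursus, Nomascus, Picea, Quercus, Schizosaccharomyces, Yersinia.

17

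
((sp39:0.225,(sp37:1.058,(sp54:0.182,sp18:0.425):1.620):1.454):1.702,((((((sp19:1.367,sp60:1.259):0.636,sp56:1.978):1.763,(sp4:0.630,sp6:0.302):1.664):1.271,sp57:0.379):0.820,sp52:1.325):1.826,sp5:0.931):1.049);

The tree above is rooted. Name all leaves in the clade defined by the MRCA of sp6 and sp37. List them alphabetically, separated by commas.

sp18, sp19, sp37, sp39, sp4, sp5, sp52, sp54, sp56, sp57, sp6, sp60

Tracing sp6: it sits inside (sp4,sp6).
Tracing sp37: it sits inside (sp37,(sp54,sp18)).
The smallest clade enclosing both is the whole tree (their MRCA is the root), so the answer is all 12 tips in alphabetical order.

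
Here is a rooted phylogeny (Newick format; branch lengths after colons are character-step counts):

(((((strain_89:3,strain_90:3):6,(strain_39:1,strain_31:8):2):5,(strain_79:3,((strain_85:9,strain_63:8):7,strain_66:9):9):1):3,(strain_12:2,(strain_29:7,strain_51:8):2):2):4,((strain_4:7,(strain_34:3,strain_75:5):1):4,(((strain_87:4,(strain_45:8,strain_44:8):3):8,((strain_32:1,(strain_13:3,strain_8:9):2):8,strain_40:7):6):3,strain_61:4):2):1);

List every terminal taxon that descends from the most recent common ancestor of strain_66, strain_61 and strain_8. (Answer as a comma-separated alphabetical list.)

Tracing strain_66: it sits inside ((strain_85,strain_63),strain_66).
Tracing strain_61: it sits inside (((strain_87,(strain_45,strain_44)),((strain_32,(strain_13,strain_8)),strain_40)),strain_61).
Tracing strain_8: it sits inside (strain_13,strain_8).
The smallest clade enclosing all 3 is the whole tree (their MRCA is the root), so the answer is all 22 tips in alphabetical order.

strain_12, strain_13, strain_29, strain_31, strain_32, strain_34, strain_39, strain_4, strain_40, strain_44, strain_45, strain_51, strain_61, strain_63, strain_66, strain_75, strain_79, strain_8, strain_85, strain_87, strain_89, strain_90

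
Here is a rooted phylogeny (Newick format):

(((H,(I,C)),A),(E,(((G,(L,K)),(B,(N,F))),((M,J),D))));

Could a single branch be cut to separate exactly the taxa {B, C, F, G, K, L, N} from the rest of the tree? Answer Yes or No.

The MRCA of the listed taxa is the root, so the smallest clade containing them is the whole tree.
That clade also contains A, D, E, H, I, J, M, which are not in the proposed group, so the group is not monophyletic.

No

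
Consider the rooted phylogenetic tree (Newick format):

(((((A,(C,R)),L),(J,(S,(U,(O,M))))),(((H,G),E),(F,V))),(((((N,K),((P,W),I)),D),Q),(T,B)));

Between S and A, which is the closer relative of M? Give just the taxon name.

S

The MRCA of M and S subtends (S,(U,(O,M))) (4 taxa).
The MRCA of M and A subtends (((A,(C,R)),L),(J,(S,(U,(O,M))))) (9 taxa).
The first is nested inside the second, so M shares a more recent common ancestor with S.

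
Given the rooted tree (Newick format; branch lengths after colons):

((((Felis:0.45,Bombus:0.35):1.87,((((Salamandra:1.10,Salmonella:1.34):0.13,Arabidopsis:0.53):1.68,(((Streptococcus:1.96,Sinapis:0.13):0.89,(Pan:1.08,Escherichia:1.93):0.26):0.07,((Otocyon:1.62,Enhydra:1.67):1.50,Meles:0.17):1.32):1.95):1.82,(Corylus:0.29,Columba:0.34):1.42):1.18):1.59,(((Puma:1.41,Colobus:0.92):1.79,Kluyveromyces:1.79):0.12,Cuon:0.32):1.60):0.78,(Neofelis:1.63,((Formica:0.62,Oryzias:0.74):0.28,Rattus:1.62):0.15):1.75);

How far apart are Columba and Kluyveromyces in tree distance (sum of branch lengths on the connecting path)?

8.04

The path runs Columba → … → MRCA → … → Kluyveromyces; the MRCA is the node subtending (((Felis,Bombus),((((Salamandra,Salmonella),Arabidopsis),(((Streptococcus,Sinapis),(Pan,Escherichia)),((Otocyon,Enhydra),Meles))),(Corylus,Columba))),(((Puma,Colobus),Kluyveromyces),Cuon)).
Branch lengths along that path: 0.34 + 1.42 + 1.18 + 1.59 + 1.60 + 0.12 + 1.79 = 8.04.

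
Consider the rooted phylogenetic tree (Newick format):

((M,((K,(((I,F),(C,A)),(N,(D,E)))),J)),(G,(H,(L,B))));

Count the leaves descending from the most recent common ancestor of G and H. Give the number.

The MRCA of G and H is the node subtending (G,(H,(L,B))).
That clade contains 4 terminal taxa: B, G, H, L.

4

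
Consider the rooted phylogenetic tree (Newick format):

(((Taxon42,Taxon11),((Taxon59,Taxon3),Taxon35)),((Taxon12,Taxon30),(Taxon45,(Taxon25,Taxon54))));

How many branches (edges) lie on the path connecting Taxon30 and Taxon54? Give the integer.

5

The MRCA of Taxon30 and Taxon54 is the node subtending ((Taxon12,Taxon30),(Taxon45,(Taxon25,Taxon54))).
From Taxon30 up to that node: 2 branches. From Taxon54 up to the same node: 3 branches. Total: 2 + 3 = 5.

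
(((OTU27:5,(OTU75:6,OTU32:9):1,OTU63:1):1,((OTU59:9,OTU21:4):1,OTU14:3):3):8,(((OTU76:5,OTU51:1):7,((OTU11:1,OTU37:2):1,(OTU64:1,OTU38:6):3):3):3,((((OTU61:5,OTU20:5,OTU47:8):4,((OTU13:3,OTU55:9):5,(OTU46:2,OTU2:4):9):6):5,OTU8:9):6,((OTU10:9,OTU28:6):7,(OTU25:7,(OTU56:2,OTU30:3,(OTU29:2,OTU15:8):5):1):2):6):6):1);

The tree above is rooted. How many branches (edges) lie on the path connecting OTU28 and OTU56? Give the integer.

The MRCA of OTU28 and OTU56 is the node subtending ((OTU10,OTU28),(OTU25,(OTU56,OTU30,(OTU29,OTU15)))).
From OTU28 up to that node: 2 branches. From OTU56 up to the same node: 3 branches. Total: 2 + 3 = 5.

5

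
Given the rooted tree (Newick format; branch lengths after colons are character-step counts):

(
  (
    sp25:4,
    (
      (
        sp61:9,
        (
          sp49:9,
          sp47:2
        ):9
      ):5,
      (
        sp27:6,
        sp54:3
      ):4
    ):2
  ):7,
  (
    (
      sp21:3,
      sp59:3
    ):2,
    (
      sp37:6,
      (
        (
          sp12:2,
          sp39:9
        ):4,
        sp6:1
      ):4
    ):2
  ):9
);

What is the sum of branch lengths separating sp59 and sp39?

24

The path runs sp59 → … → MRCA → … → sp39; the MRCA is the node subtending ((sp21,sp59),(sp37,((sp12,sp39),sp6))).
Branch lengths along that path: 3 + 2 + 2 + 4 + 4 + 9 = 24.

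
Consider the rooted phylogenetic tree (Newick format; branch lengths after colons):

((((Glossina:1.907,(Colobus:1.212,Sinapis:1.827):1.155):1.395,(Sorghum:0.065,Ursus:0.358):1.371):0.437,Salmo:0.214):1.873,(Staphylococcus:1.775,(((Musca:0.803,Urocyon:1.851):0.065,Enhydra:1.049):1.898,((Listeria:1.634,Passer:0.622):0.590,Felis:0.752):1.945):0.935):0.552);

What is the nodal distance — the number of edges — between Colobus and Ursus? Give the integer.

5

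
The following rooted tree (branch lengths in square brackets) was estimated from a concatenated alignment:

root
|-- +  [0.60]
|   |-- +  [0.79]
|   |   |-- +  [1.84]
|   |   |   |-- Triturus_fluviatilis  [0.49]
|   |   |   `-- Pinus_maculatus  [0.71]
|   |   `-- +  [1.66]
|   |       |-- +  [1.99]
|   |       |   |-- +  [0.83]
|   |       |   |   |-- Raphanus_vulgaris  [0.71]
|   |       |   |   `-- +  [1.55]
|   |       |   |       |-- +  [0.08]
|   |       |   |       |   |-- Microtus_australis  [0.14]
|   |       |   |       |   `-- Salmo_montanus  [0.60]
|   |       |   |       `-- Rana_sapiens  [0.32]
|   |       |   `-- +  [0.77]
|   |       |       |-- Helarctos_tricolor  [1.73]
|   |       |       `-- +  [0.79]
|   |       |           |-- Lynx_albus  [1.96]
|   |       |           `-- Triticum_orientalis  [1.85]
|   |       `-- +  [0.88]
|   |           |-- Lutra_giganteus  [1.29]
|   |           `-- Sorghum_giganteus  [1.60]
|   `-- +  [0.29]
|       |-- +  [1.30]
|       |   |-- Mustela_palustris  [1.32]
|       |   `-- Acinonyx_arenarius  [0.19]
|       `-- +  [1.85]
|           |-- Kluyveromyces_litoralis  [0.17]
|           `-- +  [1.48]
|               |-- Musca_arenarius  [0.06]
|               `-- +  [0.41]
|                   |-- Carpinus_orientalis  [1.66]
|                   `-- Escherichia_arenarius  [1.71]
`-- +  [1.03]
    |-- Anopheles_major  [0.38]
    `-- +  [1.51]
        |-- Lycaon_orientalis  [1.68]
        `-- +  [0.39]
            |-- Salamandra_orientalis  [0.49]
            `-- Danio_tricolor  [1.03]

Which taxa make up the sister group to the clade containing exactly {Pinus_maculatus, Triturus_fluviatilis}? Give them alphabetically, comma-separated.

The clade containing exactly {Pinus_maculatus, Triturus_fluviatilis} attaches to the tree at the node subtending ((Triturus_fluviatilis,Pinus_maculatus),(((Raphanus_vulgaris,((Microtus_australis,Salmo_montanus),Rana_sapiens)),(Helarctos_tricolor,(Lynx_albus,Triticum_orientalis))),(Lutra_giganteus,Sorghum_giganteus))).
The other lineage descending from that same node — the sister group — is (((Raphanus_vulgaris,((Microtus_australis,Salmo_montanus),Rana_sapiens)),(Helarctos_tricolor,(Lynx_albus,Triticum_orientalis))),(Lutra_giganteus,Sorghum_giganteus)); its 9 tips in alphabetical order are the answer.

Helarctos_tricolor, Lutra_giganteus, Lynx_albus, Microtus_australis, Rana_sapiens, Raphanus_vulgaris, Salmo_montanus, Sorghum_giganteus, Triticum_orientalis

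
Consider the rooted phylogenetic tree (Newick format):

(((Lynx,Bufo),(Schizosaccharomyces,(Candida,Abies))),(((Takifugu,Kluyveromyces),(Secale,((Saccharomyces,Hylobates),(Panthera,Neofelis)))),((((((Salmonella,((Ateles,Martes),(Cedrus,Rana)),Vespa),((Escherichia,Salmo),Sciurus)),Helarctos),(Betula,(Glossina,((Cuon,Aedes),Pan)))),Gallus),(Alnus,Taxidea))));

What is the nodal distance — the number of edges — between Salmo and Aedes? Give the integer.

10

The MRCA of Salmo and Aedes is the node subtending ((((Salmonella,((Ateles,Martes),(Cedrus,Rana)),Vespa),((Escherichia,Salmo),Sciurus)),Helarctos),(Betula,(Glossina,((Cuon,Aedes),Pan)))).
From Salmo up to that node: 5 branches. From Aedes up to the same node: 5 branches. Total: 5 + 5 = 10.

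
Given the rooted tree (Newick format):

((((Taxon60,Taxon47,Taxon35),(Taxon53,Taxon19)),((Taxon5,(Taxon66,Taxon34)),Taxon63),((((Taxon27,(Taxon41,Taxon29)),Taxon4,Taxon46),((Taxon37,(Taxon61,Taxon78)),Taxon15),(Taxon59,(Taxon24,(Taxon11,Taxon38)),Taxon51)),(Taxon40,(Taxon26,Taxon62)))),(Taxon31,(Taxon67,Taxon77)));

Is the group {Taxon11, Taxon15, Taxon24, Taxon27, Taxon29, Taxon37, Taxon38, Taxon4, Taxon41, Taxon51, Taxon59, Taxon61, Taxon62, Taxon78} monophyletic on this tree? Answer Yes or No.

No

The MRCA of the listed taxa subtends ((((Taxon27,(Taxon41,Taxon29)),Taxon4,Taxon46),((Taxon37,(Taxon61,Taxon78)),Taxon15),(Taxon59,(Taxon24,(Taxon11,Taxon38)),Taxon51)),(Taxon40,(Taxon26,Taxon62))).
That clade also contains Taxon26, Taxon40, Taxon46, which are not in the proposed group, so the group is not monophyletic.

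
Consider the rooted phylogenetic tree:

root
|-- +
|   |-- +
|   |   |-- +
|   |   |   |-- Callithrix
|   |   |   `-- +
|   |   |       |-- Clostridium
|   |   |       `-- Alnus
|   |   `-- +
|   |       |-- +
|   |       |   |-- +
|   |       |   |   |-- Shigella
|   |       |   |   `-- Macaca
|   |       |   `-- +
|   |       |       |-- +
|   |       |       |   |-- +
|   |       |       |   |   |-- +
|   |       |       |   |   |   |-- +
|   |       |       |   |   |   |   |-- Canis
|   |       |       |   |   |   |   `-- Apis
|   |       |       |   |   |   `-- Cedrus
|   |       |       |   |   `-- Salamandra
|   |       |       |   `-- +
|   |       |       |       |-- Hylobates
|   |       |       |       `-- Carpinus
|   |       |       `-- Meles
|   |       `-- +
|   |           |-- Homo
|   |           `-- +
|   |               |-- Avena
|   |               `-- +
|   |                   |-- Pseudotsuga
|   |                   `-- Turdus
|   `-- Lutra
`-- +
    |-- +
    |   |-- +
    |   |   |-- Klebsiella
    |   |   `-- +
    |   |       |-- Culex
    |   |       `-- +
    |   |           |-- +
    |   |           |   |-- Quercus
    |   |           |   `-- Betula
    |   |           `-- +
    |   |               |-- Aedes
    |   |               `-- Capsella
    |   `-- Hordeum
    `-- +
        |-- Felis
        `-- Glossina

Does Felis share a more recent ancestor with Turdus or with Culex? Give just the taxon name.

Culex

The MRCA of Felis and Culex subtends (((Klebsiella,(Culex,((Quercus,Betula),(Aedes,Capsella)))),Hordeum),(Felis,Glossina)) (9 taxa).
The MRCA of Felis and Turdus is the root, subtending the entire tree (26 taxa).
The first is nested inside the second, so Felis shares a more recent common ancestor with Culex.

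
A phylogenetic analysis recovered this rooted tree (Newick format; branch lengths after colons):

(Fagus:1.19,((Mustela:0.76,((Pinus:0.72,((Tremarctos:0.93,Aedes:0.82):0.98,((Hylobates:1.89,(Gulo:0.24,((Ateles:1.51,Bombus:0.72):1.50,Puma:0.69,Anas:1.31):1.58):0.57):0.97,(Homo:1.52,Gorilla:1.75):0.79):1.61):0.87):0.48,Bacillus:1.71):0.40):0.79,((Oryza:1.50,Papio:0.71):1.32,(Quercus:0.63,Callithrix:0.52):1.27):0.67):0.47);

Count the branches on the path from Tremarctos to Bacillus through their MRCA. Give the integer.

5

The MRCA of Tremarctos and Bacillus is the node subtending ((Pinus,((Tremarctos,Aedes),((Hylobates,(Gulo,((Ateles,Bombus),Puma,Anas))),(Homo,Gorilla)))),Bacillus).
From Tremarctos up to that node: 4 branches. From Bacillus up to the same node: 1 branch. Total: 4 + 1 = 5.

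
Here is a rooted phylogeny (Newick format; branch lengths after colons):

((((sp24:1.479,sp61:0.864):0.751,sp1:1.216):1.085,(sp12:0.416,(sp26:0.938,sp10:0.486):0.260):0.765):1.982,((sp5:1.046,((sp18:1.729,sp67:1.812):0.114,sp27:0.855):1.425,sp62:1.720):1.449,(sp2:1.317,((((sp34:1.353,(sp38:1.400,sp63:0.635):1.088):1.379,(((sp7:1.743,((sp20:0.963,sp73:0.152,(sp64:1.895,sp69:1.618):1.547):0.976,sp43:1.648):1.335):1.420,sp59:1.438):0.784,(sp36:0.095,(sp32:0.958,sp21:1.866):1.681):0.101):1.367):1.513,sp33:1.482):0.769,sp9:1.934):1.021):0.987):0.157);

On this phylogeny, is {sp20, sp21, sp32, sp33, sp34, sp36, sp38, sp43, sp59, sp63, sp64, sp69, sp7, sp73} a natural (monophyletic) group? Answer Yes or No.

The most recent common ancestor of these taxa subtends (((sp34,(sp38,sp63)),(((sp7,((sp20,sp73,(sp64,sp69)),sp43)),sp59),(sp36,(sp32,sp21)))),sp33).
That clade has exactly 14 tips — every listed taxon and nothing else — so the group is monophyletic.

Yes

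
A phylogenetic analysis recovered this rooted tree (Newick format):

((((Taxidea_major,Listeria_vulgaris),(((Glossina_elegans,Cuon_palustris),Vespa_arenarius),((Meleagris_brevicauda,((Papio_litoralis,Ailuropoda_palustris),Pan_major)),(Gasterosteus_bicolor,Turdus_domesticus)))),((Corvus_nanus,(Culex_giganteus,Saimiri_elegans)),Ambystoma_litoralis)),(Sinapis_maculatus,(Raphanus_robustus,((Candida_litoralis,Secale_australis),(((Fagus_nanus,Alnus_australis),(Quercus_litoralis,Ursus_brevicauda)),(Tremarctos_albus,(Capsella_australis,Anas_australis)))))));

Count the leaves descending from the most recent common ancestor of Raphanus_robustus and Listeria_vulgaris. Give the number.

26

The MRCA of Raphanus_robustus and Listeria_vulgaris is the root, so the clade is the entire tree.
That clade contains 26 terminal taxa: Ailuropoda_palustris, Alnus_australis, Ambystoma_litoralis, Anas_australis, Candida_litoralis, Capsella_australis, Corvus_nanus, Culex_giganteus, Cuon_palustris, Fagus_nanus, Gasterosteus_bicolor, Glossina_elegans, Listeria_vulgaris, Meleagris_brevicauda, Pan_major, Papio_litoralis, Quercus_litoralis, Raphanus_robustus, Saimiri_elegans, Secale_australis, Sinapis_maculatus, Taxidea_major, Tremarctos_albus, Turdus_domesticus, Ursus_brevicauda, Vespa_arenarius.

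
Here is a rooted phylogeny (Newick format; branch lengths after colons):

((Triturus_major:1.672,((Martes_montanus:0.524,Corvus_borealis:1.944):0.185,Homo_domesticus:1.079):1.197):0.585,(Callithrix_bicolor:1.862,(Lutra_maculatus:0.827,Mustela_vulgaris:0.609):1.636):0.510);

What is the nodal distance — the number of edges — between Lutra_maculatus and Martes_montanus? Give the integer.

The MRCA of Lutra_maculatus and Martes_montanus is the root of the tree.
From Lutra_maculatus up to that node: 3 branches. From Martes_montanus up to the same node: 4 branches. Total: 3 + 4 = 7.

7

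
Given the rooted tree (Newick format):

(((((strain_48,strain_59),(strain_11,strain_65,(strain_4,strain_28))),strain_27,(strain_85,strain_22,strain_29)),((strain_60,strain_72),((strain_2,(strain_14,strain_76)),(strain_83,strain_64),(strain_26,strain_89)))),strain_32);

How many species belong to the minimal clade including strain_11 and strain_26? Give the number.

The MRCA of strain_11 and strain_26 is the node subtending ((((strain_48,strain_59),(strain_11,strain_65,(strain_4,strain_28))),strain_27,(strain_85,strain_22,strain_29)),((strain_60,strain_72),((strain_2,(strain_14,strain_76)),(strain_83,strain_64),(strain_26,strain_89)))).
That clade contains 19 terminal taxa: strain_11, strain_14, strain_2, strain_22, strain_26, strain_27, strain_28, strain_29, strain_4, strain_48, strain_59, strain_60, strain_64, strain_65, strain_72, strain_76, strain_83, strain_85, strain_89.

19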